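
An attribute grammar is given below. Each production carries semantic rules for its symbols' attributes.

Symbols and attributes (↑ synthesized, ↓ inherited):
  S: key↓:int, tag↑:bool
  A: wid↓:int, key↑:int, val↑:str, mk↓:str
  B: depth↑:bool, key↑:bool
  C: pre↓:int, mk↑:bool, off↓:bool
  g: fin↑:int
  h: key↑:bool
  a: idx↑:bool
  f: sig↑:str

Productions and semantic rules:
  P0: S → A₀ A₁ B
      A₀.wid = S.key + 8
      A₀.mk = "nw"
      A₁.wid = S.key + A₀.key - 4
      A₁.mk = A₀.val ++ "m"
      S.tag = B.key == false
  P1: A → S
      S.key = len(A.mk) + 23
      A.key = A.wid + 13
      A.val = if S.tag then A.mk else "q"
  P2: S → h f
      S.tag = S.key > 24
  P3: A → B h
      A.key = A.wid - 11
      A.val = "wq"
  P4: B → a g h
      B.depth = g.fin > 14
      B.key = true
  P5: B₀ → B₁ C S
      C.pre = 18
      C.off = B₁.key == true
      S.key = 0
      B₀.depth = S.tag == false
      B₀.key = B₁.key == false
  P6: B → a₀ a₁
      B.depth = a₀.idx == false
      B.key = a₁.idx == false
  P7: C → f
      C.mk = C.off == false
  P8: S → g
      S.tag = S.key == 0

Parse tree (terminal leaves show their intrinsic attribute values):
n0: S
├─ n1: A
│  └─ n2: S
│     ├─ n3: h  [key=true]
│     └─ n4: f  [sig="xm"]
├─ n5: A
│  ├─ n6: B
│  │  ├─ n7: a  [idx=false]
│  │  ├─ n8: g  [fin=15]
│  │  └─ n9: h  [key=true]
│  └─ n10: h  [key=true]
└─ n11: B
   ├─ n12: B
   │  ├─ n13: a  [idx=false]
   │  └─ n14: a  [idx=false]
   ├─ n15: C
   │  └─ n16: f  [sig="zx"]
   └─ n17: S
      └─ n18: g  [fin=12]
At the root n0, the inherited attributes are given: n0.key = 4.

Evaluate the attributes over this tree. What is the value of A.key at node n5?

1. n0.key = 4  [given at root]
2. n1.wid = 12  [S.key + 8]
3. n1.mk = "nw"  ["nw"]
4. n2.key = 25  [len(A.mk) + 23]
5. n3.key = true  [terminal]
6. n4.sig = "xm"  [terminal]
7. n2.tag = true  [S.key > 24]
8. n1.key = 25  [A.wid + 13]
9. n1.val = "nw"  [if S.tag then A.mk else "q"]
10. n5.wid = 25  [S.key + A₀.key - 4]
11. n5.mk = "nwm"  [A₀.val ++ "m"]
12. n7.idx = false  [terminal]
13. n8.fin = 15  [terminal]
14. n9.key = true  [terminal]
15. n6.depth = true  [g.fin > 14]
16. n6.key = true  [true]
17. n10.key = true  [terminal]
18. n5.key = 14  [A.wid - 11]
19. n5.val = "wq"  ["wq"]
20. n13.idx = false  [terminal]
21. n14.idx = false  [terminal]
22. n12.depth = true  [a₀.idx == false]
23. n12.key = true  [a₁.idx == false]
24. n15.pre = 18  [18]
25. n15.off = true  [B₁.key == true]
26. n16.sig = "zx"  [terminal]
27. n15.mk = false  [C.off == false]
28. n17.key = 0  [0]
29. n18.fin = 12  [terminal]
30. n17.tag = true  [S.key == 0]
31. n11.depth = false  [S.tag == false]
32. n11.key = false  [B₁.key == false]
33. n0.tag = true  [B.key == false]

14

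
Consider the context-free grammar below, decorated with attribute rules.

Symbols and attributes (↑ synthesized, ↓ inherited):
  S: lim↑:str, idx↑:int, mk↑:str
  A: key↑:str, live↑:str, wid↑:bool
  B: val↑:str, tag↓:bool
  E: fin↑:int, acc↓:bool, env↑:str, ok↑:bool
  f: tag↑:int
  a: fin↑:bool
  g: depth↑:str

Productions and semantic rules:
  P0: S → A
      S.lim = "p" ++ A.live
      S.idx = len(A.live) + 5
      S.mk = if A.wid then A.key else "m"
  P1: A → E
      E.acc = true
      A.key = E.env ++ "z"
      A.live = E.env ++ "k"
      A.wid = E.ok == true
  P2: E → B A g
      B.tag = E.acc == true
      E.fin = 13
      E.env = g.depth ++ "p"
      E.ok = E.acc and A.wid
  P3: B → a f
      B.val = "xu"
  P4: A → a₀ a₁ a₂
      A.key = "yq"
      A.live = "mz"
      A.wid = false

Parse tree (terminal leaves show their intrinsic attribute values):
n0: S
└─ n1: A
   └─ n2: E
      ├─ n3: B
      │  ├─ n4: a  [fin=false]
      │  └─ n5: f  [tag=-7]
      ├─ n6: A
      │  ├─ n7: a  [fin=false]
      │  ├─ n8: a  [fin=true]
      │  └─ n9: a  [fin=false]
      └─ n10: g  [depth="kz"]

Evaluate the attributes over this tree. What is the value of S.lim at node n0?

1. n2.acc = true  [true]
2. n3.tag = true  [E.acc == true]
3. n4.fin = false  [terminal]
4. n5.tag = -7  [terminal]
5. n3.val = "xu"  ["xu"]
6. n7.fin = false  [terminal]
7. n8.fin = true  [terminal]
8. n9.fin = false  [terminal]
9. n6.key = "yq"  ["yq"]
10. n6.live = "mz"  ["mz"]
11. n6.wid = false  [false]
12. n10.depth = "kz"  [terminal]
13. n2.fin = 13  [13]
14. n2.env = "kzp"  [g.depth ++ "p"]
15. n2.ok = false  [E.acc and A.wid]
16. n1.key = "kzpz"  [E.env ++ "z"]
17. n1.live = "kzpk"  [E.env ++ "k"]
18. n1.wid = false  [E.ok == true]
19. n0.lim = "pkzpk"  ["p" ++ A.live]
20. n0.idx = 9  [len(A.live) + 5]
21. n0.mk = "m"  [if A.wid then A.key else "m"]

"pkzpk"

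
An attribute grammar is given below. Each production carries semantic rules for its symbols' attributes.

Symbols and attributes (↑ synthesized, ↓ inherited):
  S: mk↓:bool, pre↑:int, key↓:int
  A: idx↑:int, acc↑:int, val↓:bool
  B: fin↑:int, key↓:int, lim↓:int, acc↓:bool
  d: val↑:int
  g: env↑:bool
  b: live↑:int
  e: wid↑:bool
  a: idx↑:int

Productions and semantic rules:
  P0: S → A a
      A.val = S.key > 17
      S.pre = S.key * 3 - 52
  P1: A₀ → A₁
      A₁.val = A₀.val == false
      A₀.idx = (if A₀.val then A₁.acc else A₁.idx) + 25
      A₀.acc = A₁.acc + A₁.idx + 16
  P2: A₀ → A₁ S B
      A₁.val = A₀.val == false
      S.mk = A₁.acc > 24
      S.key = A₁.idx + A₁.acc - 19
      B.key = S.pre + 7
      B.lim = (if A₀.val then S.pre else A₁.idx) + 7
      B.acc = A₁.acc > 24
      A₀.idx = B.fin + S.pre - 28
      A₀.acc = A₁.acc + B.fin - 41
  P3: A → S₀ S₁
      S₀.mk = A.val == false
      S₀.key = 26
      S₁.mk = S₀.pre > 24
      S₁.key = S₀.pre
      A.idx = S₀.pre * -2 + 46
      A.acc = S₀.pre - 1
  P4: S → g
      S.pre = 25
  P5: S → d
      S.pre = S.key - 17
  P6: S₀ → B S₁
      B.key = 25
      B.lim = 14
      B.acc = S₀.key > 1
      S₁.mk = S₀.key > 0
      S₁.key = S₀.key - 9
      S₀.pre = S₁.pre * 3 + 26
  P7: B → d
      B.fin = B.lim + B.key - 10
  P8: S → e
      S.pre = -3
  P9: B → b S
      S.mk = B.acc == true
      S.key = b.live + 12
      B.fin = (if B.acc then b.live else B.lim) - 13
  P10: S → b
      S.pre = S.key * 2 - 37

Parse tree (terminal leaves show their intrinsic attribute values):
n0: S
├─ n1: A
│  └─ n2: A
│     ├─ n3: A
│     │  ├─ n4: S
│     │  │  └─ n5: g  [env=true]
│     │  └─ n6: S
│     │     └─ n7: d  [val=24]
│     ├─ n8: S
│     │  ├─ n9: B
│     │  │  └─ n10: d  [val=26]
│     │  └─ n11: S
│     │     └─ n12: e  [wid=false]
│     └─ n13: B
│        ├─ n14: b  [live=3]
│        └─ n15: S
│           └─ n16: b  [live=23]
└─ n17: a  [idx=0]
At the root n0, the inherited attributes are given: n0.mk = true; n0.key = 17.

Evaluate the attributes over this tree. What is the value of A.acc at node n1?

1. n0.mk = true  [given at root]
2. n0.key = 17  [given at root]
3. n1.val = false  [S.key > 17]
4. n2.val = true  [A₀.val == false]
5. n3.val = false  [A₀.val == false]
6. n4.mk = true  [A.val == false]
7. n4.key = 26  [26]
8. n5.env = true  [terminal]
9. n4.pre = 25  [25]
10. n6.mk = true  [S₀.pre > 24]
11. n6.key = 25  [S₀.pre]
12. n7.val = 24  [terminal]
13. n6.pre = 8  [S.key - 17]
14. n3.idx = -4  [S₀.pre * -2 + 46]
15. n3.acc = 24  [S₀.pre - 1]
16. n8.mk = false  [A₁.acc > 24]
17. n8.key = 1  [A₁.idx + A₁.acc - 19]
18. n9.key = 25  [25]
19. n9.lim = 14  [14]
20. n9.acc = false  [S₀.key > 1]
21. n10.val = 26  [terminal]
22. n9.fin = 29  [B.lim + B.key - 10]
23. n11.mk = true  [S₀.key > 0]
24. n11.key = -8  [S₀.key - 9]
25. n12.wid = false  [terminal]
26. n11.pre = -3  [-3]
27. n8.pre = 17  [S₁.pre * 3 + 26]
28. n13.key = 24  [S.pre + 7]
29. n13.lim = 24  [(if A₀.val then S.pre else A₁.idx) + 7]
30. n13.acc = false  [A₁.acc > 24]
31. n14.live = 3  [terminal]
32. n15.mk = false  [B.acc == true]
33. n15.key = 15  [b.live + 12]
34. n16.live = 23  [terminal]
35. n15.pre = -7  [S.key * 2 - 37]
36. n13.fin = 11  [(if B.acc then b.live else B.lim) - 13]
37. n2.idx = 0  [B.fin + S.pre - 28]
38. n2.acc = -6  [A₁.acc + B.fin - 41]
39. n1.idx = 25  [(if A₀.val then A₁.acc else A₁.idx) + 25]
40. n1.acc = 10  [A₁.acc + A₁.idx + 16]
41. n17.idx = 0  [terminal]
42. n0.pre = -1  [S.key * 3 - 52]

10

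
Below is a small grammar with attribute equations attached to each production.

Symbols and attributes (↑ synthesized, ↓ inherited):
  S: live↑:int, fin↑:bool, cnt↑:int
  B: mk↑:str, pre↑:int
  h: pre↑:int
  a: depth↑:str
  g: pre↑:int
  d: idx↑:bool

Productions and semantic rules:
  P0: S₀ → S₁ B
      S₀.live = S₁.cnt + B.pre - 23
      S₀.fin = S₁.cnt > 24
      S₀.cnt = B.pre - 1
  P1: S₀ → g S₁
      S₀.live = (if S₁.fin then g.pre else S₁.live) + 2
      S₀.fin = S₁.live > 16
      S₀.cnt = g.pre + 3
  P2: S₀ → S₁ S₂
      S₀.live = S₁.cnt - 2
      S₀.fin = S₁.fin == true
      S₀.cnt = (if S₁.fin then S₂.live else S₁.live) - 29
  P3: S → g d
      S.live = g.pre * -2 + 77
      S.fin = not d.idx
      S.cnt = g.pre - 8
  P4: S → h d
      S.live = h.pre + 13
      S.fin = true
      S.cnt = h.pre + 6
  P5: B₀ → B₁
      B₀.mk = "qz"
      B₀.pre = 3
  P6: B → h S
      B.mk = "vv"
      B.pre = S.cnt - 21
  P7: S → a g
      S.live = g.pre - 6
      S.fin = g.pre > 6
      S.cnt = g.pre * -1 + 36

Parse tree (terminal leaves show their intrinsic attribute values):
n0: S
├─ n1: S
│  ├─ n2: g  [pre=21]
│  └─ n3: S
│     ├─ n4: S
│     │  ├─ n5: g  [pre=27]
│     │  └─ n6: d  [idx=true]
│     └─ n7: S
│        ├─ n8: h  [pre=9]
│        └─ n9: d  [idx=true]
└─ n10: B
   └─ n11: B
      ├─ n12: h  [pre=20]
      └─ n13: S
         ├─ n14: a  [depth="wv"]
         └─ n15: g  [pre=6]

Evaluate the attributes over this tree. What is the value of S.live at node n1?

1. n2.pre = 21  [terminal]
2. n5.pre = 27  [terminal]
3. n6.idx = true  [terminal]
4. n4.live = 23  [g.pre * -2 + 77]
5. n4.fin = false  [not d.idx]
6. n4.cnt = 19  [g.pre - 8]
7. n8.pre = 9  [terminal]
8. n9.idx = true  [terminal]
9. n7.live = 22  [h.pre + 13]
10. n7.fin = true  [true]
11. n7.cnt = 15  [h.pre + 6]
12. n3.live = 17  [S₁.cnt - 2]
13. n3.fin = false  [S₁.fin == true]
14. n3.cnt = -6  [(if S₁.fin then S₂.live else S₁.live) - 29]
15. n1.live = 19  [(if S₁.fin then g.pre else S₁.live) + 2]
16. n1.fin = true  [S₁.live > 16]
17. n1.cnt = 24  [g.pre + 3]
18. n12.pre = 20  [terminal]
19. n14.depth = "wv"  [terminal]
20. n15.pre = 6  [terminal]
21. n13.live = 0  [g.pre - 6]
22. n13.fin = false  [g.pre > 6]
23. n13.cnt = 30  [g.pre * -1 + 36]
24. n11.mk = "vv"  ["vv"]
25. n11.pre = 9  [S.cnt - 21]
26. n10.mk = "qz"  ["qz"]
27. n10.pre = 3  [3]
28. n0.live = 4  [S₁.cnt + B.pre - 23]
29. n0.fin = false  [S₁.cnt > 24]
30. n0.cnt = 2  [B.pre - 1]

19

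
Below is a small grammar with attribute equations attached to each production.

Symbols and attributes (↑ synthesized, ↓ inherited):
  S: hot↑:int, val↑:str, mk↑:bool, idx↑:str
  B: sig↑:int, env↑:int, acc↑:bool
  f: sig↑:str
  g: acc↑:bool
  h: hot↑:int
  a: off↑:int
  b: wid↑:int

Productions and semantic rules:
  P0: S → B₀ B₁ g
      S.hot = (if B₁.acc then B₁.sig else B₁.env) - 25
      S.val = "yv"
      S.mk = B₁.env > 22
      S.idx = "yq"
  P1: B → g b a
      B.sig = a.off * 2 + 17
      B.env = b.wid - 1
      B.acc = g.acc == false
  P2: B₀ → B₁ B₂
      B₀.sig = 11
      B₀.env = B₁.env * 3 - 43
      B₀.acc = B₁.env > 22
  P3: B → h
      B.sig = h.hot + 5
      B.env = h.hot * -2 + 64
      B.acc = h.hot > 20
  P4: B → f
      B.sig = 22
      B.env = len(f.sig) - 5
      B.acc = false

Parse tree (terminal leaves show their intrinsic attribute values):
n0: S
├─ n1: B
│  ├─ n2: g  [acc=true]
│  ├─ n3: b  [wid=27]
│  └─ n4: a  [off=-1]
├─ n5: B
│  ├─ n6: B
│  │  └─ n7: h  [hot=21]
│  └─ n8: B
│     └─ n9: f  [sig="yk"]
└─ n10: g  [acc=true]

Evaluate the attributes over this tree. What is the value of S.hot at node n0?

1. n2.acc = true  [terminal]
2. n3.wid = 27  [terminal]
3. n4.off = -1  [terminal]
4. n1.sig = 15  [a.off * 2 + 17]
5. n1.env = 26  [b.wid - 1]
6. n1.acc = false  [g.acc == false]
7. n7.hot = 21  [terminal]
8. n6.sig = 26  [h.hot + 5]
9. n6.env = 22  [h.hot * -2 + 64]
10. n6.acc = true  [h.hot > 20]
11. n9.sig = "yk"  [terminal]
12. n8.sig = 22  [22]
13. n8.env = -3  [len(f.sig) - 5]
14. n8.acc = false  [false]
15. n5.sig = 11  [11]
16. n5.env = 23  [B₁.env * 3 - 43]
17. n5.acc = false  [B₁.env > 22]
18. n10.acc = true  [terminal]
19. n0.hot = -2  [(if B₁.acc then B₁.sig else B₁.env) - 25]
20. n0.val = "yv"  ["yv"]
21. n0.mk = true  [B₁.env > 22]
22. n0.idx = "yq"  ["yq"]

-2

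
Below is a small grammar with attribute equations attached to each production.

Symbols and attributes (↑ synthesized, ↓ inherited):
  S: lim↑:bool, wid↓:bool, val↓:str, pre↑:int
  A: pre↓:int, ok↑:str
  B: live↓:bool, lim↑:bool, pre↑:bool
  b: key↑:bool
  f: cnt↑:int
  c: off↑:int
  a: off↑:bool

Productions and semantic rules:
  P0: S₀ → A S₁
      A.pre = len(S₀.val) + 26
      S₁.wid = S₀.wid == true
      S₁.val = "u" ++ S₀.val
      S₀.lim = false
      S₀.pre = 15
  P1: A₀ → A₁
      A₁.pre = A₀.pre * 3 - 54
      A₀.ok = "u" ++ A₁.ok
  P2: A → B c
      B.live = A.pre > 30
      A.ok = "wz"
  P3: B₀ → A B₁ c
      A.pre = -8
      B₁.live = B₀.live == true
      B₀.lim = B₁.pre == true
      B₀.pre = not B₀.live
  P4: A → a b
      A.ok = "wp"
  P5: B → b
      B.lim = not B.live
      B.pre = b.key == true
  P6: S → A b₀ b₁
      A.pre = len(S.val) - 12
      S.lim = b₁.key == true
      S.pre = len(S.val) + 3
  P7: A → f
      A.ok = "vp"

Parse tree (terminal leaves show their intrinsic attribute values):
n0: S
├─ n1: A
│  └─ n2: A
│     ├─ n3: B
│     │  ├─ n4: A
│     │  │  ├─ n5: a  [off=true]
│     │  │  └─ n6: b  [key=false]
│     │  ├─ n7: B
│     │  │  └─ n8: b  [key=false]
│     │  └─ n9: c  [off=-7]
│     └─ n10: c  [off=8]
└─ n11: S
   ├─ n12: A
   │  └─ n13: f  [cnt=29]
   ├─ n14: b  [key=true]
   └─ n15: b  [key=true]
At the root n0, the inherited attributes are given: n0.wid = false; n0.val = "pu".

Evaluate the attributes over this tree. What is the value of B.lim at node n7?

1. n0.wid = false  [given at root]
2. n0.val = "pu"  [given at root]
3. n1.pre = 28  [len(S₀.val) + 26]
4. n2.pre = 30  [A₀.pre * 3 - 54]
5. n3.live = false  [A.pre > 30]
6. n4.pre = -8  [-8]
7. n5.off = true  [terminal]
8. n6.key = false  [terminal]
9. n4.ok = "wp"  ["wp"]
10. n7.live = false  [B₀.live == true]
11. n8.key = false  [terminal]
12. n7.lim = true  [not B.live]
13. n7.pre = false  [b.key == true]
14. n9.off = -7  [terminal]
15. n3.lim = false  [B₁.pre == true]
16. n3.pre = true  [not B₀.live]
17. n10.off = 8  [terminal]
18. n2.ok = "wz"  ["wz"]
19. n1.ok = "uwz"  ["u" ++ A₁.ok]
20. n11.wid = false  [S₀.wid == true]
21. n11.val = "upu"  ["u" ++ S₀.val]
22. n12.pre = -9  [len(S.val) - 12]
23. n13.cnt = 29  [terminal]
24. n12.ok = "vp"  ["vp"]
25. n14.key = true  [terminal]
26. n15.key = true  [terminal]
27. n11.lim = true  [b₁.key == true]
28. n11.pre = 6  [len(S.val) + 3]
29. n0.lim = false  [false]
30. n0.pre = 15  [15]

true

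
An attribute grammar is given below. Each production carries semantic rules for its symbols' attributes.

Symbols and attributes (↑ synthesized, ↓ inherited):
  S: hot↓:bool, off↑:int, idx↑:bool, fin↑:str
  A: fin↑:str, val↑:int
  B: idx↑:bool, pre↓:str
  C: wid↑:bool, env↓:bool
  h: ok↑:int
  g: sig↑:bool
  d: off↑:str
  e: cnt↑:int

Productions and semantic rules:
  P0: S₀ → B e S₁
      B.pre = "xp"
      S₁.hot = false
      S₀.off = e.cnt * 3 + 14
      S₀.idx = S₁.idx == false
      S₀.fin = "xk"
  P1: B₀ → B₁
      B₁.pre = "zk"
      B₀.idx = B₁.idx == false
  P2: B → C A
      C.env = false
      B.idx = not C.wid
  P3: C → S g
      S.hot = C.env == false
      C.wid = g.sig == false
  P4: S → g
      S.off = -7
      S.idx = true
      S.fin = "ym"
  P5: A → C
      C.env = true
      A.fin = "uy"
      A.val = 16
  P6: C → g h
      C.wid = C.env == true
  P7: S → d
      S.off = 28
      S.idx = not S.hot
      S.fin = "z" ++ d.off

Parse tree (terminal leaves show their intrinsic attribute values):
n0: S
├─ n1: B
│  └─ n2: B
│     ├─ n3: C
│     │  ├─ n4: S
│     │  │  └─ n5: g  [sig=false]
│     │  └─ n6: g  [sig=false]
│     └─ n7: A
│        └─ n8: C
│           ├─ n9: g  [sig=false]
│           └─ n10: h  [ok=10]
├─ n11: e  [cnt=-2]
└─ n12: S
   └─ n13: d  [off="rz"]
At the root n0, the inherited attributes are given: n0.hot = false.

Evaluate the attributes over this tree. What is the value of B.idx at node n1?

true

1. n0.hot = false  [given at root]
2. n1.pre = "xp"  ["xp"]
3. n2.pre = "zk"  ["zk"]
4. n3.env = false  [false]
5. n4.hot = true  [C.env == false]
6. n5.sig = false  [terminal]
7. n4.off = -7  [-7]
8. n4.idx = true  [true]
9. n4.fin = "ym"  ["ym"]
10. n6.sig = false  [terminal]
11. n3.wid = true  [g.sig == false]
12. n8.env = true  [true]
13. n9.sig = false  [terminal]
14. n10.ok = 10  [terminal]
15. n8.wid = true  [C.env == true]
16. n7.fin = "uy"  ["uy"]
17. n7.val = 16  [16]
18. n2.idx = false  [not C.wid]
19. n1.idx = true  [B₁.idx == false]
20. n11.cnt = -2  [terminal]
21. n12.hot = false  [false]
22. n13.off = "rz"  [terminal]
23. n12.off = 28  [28]
24. n12.idx = true  [not S.hot]
25. n12.fin = "zrz"  ["z" ++ d.off]
26. n0.off = 8  [e.cnt * 3 + 14]
27. n0.idx = false  [S₁.idx == false]
28. n0.fin = "xk"  ["xk"]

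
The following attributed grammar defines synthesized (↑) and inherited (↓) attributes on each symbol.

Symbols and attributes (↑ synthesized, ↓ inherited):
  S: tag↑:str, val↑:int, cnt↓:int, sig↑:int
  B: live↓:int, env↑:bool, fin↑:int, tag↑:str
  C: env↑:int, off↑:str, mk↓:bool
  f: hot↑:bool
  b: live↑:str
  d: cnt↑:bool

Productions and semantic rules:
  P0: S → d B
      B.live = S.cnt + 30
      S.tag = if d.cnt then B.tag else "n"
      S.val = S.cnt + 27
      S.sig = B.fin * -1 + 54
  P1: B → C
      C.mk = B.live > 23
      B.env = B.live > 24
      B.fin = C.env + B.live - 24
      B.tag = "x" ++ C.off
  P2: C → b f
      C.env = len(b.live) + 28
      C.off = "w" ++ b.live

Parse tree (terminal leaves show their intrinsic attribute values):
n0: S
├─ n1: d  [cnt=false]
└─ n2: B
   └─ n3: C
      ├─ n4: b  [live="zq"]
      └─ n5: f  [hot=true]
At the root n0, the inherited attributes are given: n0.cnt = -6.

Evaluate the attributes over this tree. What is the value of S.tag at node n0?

"n"

1. n0.cnt = -6  [given at root]
2. n1.cnt = false  [terminal]
3. n2.live = 24  [S.cnt + 30]
4. n3.mk = true  [B.live > 23]
5. n4.live = "zq"  [terminal]
6. n5.hot = true  [terminal]
7. n3.env = 30  [len(b.live) + 28]
8. n3.off = "wzq"  ["w" ++ b.live]
9. n2.env = false  [B.live > 24]
10. n2.fin = 30  [C.env + B.live - 24]
11. n2.tag = "xwzq"  ["x" ++ C.off]
12. n0.tag = "n"  [if d.cnt then B.tag else "n"]
13. n0.val = 21  [S.cnt + 27]
14. n0.sig = 24  [B.fin * -1 + 54]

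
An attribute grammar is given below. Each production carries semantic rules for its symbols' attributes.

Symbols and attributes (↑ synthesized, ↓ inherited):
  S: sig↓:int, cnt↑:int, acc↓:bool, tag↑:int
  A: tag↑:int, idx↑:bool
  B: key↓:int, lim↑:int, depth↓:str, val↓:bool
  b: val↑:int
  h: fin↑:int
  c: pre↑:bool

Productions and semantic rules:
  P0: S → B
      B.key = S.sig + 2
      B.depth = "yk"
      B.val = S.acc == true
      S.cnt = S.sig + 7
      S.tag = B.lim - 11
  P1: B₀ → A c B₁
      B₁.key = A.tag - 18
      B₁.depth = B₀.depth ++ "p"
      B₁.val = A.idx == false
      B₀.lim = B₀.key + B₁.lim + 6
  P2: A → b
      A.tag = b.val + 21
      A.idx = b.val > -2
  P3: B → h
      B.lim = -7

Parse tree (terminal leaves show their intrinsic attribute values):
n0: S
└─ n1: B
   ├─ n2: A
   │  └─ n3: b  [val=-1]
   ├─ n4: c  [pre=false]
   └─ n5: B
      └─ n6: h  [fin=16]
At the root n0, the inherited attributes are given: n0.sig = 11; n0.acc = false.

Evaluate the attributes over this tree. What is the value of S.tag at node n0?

1. n0.sig = 11  [given at root]
2. n0.acc = false  [given at root]
3. n1.key = 13  [S.sig + 2]
4. n1.depth = "yk"  ["yk"]
5. n1.val = false  [S.acc == true]
6. n3.val = -1  [terminal]
7. n2.tag = 20  [b.val + 21]
8. n2.idx = true  [b.val > -2]
9. n4.pre = false  [terminal]
10. n5.key = 2  [A.tag - 18]
11. n5.depth = "ykp"  [B₀.depth ++ "p"]
12. n5.val = false  [A.idx == false]
13. n6.fin = 16  [terminal]
14. n5.lim = -7  [-7]
15. n1.lim = 12  [B₀.key + B₁.lim + 6]
16. n0.cnt = 18  [S.sig + 7]
17. n0.tag = 1  [B.lim - 11]

1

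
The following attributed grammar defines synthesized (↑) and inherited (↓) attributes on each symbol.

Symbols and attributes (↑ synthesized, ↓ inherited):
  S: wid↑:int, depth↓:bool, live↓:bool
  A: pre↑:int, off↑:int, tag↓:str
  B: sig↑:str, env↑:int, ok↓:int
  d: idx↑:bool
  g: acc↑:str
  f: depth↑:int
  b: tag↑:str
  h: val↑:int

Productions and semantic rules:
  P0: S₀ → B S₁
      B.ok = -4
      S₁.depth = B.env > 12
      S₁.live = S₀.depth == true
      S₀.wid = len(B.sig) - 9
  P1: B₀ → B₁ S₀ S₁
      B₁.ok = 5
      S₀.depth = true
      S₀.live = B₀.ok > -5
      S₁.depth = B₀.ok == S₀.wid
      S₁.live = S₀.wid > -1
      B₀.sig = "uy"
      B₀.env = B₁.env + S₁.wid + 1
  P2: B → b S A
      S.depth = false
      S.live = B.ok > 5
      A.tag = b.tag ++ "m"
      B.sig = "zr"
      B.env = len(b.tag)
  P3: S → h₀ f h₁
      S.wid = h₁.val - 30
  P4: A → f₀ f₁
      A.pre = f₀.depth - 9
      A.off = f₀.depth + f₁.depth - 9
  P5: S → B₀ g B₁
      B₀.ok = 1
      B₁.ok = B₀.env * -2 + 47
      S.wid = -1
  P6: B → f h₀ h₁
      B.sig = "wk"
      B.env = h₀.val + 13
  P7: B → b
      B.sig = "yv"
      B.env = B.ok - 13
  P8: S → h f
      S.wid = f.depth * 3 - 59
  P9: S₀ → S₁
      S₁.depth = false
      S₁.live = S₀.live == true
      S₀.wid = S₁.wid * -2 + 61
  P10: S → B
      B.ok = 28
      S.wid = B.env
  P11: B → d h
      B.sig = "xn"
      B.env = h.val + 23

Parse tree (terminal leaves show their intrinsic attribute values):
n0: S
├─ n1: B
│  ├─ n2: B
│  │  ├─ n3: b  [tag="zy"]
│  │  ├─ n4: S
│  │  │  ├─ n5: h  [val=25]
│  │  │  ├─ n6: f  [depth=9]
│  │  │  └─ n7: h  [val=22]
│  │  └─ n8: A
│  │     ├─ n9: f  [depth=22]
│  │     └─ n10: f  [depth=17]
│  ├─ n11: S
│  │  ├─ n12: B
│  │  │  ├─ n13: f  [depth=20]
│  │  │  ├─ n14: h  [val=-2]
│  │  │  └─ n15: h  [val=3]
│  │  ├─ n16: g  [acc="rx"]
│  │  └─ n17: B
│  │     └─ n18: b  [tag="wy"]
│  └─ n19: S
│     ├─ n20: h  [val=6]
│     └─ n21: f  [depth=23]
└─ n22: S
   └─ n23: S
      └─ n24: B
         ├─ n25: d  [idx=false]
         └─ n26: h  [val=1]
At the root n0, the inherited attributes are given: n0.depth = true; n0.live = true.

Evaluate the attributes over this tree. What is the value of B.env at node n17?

12

1. n0.depth = true  [given at root]
2. n0.live = true  [given at root]
3. n1.ok = -4  [-4]
4. n2.ok = 5  [5]
5. n3.tag = "zy"  [terminal]
6. n4.depth = false  [false]
7. n4.live = false  [B.ok > 5]
8. n5.val = 25  [terminal]
9. n6.depth = 9  [terminal]
10. n7.val = 22  [terminal]
11. n4.wid = -8  [h₁.val - 30]
12. n8.tag = "zym"  [b.tag ++ "m"]
13. n9.depth = 22  [terminal]
14. n10.depth = 17  [terminal]
15. n8.pre = 13  [f₀.depth - 9]
16. n8.off = 30  [f₀.depth + f₁.depth - 9]
17. n2.sig = "zr"  ["zr"]
18. n2.env = 2  [len(b.tag)]
19. n11.depth = true  [true]
20. n11.live = true  [B₀.ok > -5]
21. n12.ok = 1  [1]
22. n13.depth = 20  [terminal]
23. n14.val = -2  [terminal]
24. n15.val = 3  [terminal]
25. n12.sig = "wk"  ["wk"]
26. n12.env = 11  [h₀.val + 13]
27. n16.acc = "rx"  [terminal]
28. n17.ok = 25  [B₀.env * -2 + 47]
29. n18.tag = "wy"  [terminal]
30. n17.sig = "yv"  ["yv"]
31. n17.env = 12  [B.ok - 13]
32. n11.wid = -1  [-1]
33. n19.depth = false  [B₀.ok == S₀.wid]
34. n19.live = false  [S₀.wid > -1]
35. n20.val = 6  [terminal]
36. n21.depth = 23  [terminal]
37. n19.wid = 10  [f.depth * 3 - 59]
38. n1.sig = "uy"  ["uy"]
39. n1.env = 13  [B₁.env + S₁.wid + 1]
40. n22.depth = true  [B.env > 12]
41. n22.live = true  [S₀.depth == true]
42. n23.depth = false  [false]
43. n23.live = true  [S₀.live == true]
44. n24.ok = 28  [28]
45. n25.idx = false  [terminal]
46. n26.val = 1  [terminal]
47. n24.sig = "xn"  ["xn"]
48. n24.env = 24  [h.val + 23]
49. n23.wid = 24  [B.env]
50. n22.wid = 13  [S₁.wid * -2 + 61]
51. n0.wid = -7  [len(B.sig) - 9]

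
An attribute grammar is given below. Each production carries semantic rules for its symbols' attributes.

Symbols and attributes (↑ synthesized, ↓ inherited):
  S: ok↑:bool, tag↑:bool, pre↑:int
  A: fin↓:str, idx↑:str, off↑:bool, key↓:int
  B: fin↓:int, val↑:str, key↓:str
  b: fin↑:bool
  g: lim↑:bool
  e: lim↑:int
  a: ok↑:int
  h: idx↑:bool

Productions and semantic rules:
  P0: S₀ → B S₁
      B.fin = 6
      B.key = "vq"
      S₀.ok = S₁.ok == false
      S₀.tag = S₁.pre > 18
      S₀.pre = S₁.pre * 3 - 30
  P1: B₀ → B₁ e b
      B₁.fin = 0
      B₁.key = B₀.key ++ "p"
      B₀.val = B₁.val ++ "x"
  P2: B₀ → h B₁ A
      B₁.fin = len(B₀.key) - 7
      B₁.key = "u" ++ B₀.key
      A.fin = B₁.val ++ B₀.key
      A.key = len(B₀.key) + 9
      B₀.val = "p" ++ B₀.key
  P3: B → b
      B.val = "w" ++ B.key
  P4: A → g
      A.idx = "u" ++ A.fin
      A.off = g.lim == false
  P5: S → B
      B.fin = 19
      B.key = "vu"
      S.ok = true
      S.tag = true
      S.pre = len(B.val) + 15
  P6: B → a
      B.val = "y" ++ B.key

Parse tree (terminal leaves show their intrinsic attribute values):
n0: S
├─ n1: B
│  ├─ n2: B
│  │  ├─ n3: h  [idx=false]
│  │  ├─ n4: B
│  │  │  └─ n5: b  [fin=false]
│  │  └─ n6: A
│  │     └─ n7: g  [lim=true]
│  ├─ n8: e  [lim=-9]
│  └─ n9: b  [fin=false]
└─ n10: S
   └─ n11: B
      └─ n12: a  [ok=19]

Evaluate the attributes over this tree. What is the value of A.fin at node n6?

"wuvqpvqp"

1. n1.fin = 6  [6]
2. n1.key = "vq"  ["vq"]
3. n2.fin = 0  [0]
4. n2.key = "vqp"  [B₀.key ++ "p"]
5. n3.idx = false  [terminal]
6. n4.fin = -4  [len(B₀.key) - 7]
7. n4.key = "uvqp"  ["u" ++ B₀.key]
8. n5.fin = false  [terminal]
9. n4.val = "wuvqp"  ["w" ++ B.key]
10. n6.fin = "wuvqpvqp"  [B₁.val ++ B₀.key]
11. n6.key = 12  [len(B₀.key) + 9]
12. n7.lim = true  [terminal]
13. n6.idx = "uwuvqpvqp"  ["u" ++ A.fin]
14. n6.off = false  [g.lim == false]
15. n2.val = "pvqp"  ["p" ++ B₀.key]
16. n8.lim = -9  [terminal]
17. n9.fin = false  [terminal]
18. n1.val = "pvqpx"  [B₁.val ++ "x"]
19. n11.fin = 19  [19]
20. n11.key = "vu"  ["vu"]
21. n12.ok = 19  [terminal]
22. n11.val = "yvu"  ["y" ++ B.key]
23. n10.ok = true  [true]
24. n10.tag = true  [true]
25. n10.pre = 18  [len(B.val) + 15]
26. n0.ok = false  [S₁.ok == false]
27. n0.tag = false  [S₁.pre > 18]
28. n0.pre = 24  [S₁.pre * 3 - 30]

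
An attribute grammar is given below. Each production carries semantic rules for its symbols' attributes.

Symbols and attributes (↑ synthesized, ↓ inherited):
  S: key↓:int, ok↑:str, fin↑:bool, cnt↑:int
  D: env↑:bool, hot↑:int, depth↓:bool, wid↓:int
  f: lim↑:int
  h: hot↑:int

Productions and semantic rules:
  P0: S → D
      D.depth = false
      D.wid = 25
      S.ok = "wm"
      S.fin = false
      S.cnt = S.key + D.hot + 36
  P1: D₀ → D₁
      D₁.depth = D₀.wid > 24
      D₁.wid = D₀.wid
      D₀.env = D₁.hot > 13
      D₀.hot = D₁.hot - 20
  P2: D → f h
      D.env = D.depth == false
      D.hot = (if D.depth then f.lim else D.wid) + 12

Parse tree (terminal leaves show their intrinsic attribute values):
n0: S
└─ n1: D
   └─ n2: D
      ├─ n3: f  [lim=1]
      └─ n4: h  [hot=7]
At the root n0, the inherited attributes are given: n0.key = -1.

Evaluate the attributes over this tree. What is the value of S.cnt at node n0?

28

1. n0.key = -1  [given at root]
2. n1.depth = false  [false]
3. n1.wid = 25  [25]
4. n2.depth = true  [D₀.wid > 24]
5. n2.wid = 25  [D₀.wid]
6. n3.lim = 1  [terminal]
7. n4.hot = 7  [terminal]
8. n2.env = false  [D.depth == false]
9. n2.hot = 13  [(if D.depth then f.lim else D.wid) + 12]
10. n1.env = false  [D₁.hot > 13]
11. n1.hot = -7  [D₁.hot - 20]
12. n0.ok = "wm"  ["wm"]
13. n0.fin = false  [false]
14. n0.cnt = 28  [S.key + D.hot + 36]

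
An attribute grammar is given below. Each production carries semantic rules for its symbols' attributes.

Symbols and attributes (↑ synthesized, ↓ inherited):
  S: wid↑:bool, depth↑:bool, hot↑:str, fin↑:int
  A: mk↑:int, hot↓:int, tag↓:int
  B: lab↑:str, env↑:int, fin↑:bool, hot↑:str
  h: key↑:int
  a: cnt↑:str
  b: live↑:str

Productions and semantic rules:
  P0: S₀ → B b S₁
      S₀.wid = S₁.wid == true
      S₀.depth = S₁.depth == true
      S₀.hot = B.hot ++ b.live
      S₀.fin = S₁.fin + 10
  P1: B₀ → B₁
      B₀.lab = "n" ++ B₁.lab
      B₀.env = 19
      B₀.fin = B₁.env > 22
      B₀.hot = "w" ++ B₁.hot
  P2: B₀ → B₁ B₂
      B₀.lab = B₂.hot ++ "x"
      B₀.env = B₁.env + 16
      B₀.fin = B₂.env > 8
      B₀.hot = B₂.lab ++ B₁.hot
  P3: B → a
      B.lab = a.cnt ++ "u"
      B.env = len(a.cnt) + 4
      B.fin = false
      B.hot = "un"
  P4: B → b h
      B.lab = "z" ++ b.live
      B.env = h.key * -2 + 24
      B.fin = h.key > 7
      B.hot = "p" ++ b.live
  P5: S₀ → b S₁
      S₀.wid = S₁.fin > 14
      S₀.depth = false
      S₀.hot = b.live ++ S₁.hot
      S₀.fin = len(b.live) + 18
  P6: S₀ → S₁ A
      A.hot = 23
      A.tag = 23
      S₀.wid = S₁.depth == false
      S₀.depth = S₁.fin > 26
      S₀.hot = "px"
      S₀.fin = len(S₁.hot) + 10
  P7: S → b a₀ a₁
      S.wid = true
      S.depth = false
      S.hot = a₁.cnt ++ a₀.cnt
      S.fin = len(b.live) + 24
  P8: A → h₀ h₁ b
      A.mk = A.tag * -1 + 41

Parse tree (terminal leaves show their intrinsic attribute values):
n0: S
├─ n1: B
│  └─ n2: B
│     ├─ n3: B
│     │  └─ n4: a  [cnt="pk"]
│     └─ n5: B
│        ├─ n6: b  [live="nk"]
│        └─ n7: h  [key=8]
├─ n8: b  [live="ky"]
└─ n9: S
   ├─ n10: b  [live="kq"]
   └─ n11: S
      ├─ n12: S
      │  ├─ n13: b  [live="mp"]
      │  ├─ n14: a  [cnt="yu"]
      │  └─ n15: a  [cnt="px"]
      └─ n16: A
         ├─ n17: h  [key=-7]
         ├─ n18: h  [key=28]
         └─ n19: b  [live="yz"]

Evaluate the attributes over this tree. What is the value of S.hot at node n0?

1. n4.cnt = "pk"  [terminal]
2. n3.lab = "pku"  [a.cnt ++ "u"]
3. n3.env = 6  [len(a.cnt) + 4]
4. n3.fin = false  [false]
5. n3.hot = "un"  ["un"]
6. n6.live = "nk"  [terminal]
7. n7.key = 8  [terminal]
8. n5.lab = "znk"  ["z" ++ b.live]
9. n5.env = 8  [h.key * -2 + 24]
10. n5.fin = true  [h.key > 7]
11. n5.hot = "pnk"  ["p" ++ b.live]
12. n2.lab = "pnkx"  [B₂.hot ++ "x"]
13. n2.env = 22  [B₁.env + 16]
14. n2.fin = false  [B₂.env > 8]
15. n2.hot = "znkun"  [B₂.lab ++ B₁.hot]
16. n1.lab = "npnkx"  ["n" ++ B₁.lab]
17. n1.env = 19  [19]
18. n1.fin = false  [B₁.env > 22]
19. n1.hot = "wznkun"  ["w" ++ B₁.hot]
20. n8.live = "ky"  [terminal]
21. n10.live = "kq"  [terminal]
22. n13.live = "mp"  [terminal]
23. n14.cnt = "yu"  [terminal]
24. n15.cnt = "px"  [terminal]
25. n12.wid = true  [true]
26. n12.depth = false  [false]
27. n12.hot = "pxyu"  [a₁.cnt ++ a₀.cnt]
28. n12.fin = 26  [len(b.live) + 24]
29. n16.hot = 23  [23]
30. n16.tag = 23  [23]
31. n17.key = -7  [terminal]
32. n18.key = 28  [terminal]
33. n19.live = "yz"  [terminal]
34. n16.mk = 18  [A.tag * -1 + 41]
35. n11.wid = true  [S₁.depth == false]
36. n11.depth = false  [S₁.fin > 26]
37. n11.hot = "px"  ["px"]
38. n11.fin = 14  [len(S₁.hot) + 10]
39. n9.wid = false  [S₁.fin > 14]
40. n9.depth = false  [false]
41. n9.hot = "kqpx"  [b.live ++ S₁.hot]
42. n9.fin = 20  [len(b.live) + 18]
43. n0.wid = false  [S₁.wid == true]
44. n0.depth = false  [S₁.depth == true]
45. n0.hot = "wznkunky"  [B.hot ++ b.live]
46. n0.fin = 30  [S₁.fin + 10]

"wznkunky"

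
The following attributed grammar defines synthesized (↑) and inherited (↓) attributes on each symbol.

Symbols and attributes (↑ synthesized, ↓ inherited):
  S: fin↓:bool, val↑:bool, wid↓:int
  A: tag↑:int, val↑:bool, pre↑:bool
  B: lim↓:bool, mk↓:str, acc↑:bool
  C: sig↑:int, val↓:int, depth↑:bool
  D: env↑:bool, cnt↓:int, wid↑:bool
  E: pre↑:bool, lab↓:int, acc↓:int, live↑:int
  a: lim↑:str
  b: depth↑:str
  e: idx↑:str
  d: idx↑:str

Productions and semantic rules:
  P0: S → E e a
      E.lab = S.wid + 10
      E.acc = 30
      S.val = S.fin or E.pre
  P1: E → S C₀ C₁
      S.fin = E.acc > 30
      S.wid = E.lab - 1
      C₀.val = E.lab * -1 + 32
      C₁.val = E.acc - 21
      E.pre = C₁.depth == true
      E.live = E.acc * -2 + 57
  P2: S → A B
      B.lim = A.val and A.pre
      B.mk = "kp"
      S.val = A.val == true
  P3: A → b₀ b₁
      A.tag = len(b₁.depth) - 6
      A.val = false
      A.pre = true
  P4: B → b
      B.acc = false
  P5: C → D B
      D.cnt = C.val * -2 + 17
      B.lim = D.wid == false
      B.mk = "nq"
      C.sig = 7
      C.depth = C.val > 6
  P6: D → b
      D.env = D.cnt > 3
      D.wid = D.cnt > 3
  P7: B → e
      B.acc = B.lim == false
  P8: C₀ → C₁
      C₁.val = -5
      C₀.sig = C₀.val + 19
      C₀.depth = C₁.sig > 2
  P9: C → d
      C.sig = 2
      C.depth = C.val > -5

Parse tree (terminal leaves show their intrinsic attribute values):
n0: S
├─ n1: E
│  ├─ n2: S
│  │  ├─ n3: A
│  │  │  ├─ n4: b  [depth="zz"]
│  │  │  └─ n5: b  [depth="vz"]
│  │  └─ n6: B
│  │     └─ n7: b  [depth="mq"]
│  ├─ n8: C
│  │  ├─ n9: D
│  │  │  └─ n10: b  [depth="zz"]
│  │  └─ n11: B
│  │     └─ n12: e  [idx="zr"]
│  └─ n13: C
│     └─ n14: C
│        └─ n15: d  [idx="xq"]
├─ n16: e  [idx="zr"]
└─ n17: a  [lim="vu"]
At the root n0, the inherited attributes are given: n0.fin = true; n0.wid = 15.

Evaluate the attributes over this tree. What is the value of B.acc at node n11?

false

1. n0.fin = true  [given at root]
2. n0.wid = 15  [given at root]
3. n1.lab = 25  [S.wid + 10]
4. n1.acc = 30  [30]
5. n2.fin = false  [E.acc > 30]
6. n2.wid = 24  [E.lab - 1]
7. n4.depth = "zz"  [terminal]
8. n5.depth = "vz"  [terminal]
9. n3.tag = -4  [len(b₁.depth) - 6]
10. n3.val = false  [false]
11. n3.pre = true  [true]
12. n6.lim = false  [A.val and A.pre]
13. n6.mk = "kp"  ["kp"]
14. n7.depth = "mq"  [terminal]
15. n6.acc = false  [false]
16. n2.val = false  [A.val == true]
17. n8.val = 7  [E.lab * -1 + 32]
18. n9.cnt = 3  [C.val * -2 + 17]
19. n10.depth = "zz"  [terminal]
20. n9.env = false  [D.cnt > 3]
21. n9.wid = false  [D.cnt > 3]
22. n11.lim = true  [D.wid == false]
23. n11.mk = "nq"  ["nq"]
24. n12.idx = "zr"  [terminal]
25. n11.acc = false  [B.lim == false]
26. n8.sig = 7  [7]
27. n8.depth = true  [C.val > 6]
28. n13.val = 9  [E.acc - 21]
29. n14.val = -5  [-5]
30. n15.idx = "xq"  [terminal]
31. n14.sig = 2  [2]
32. n14.depth = false  [C.val > -5]
33. n13.sig = 28  [C₀.val + 19]
34. n13.depth = false  [C₁.sig > 2]
35. n1.pre = false  [C₁.depth == true]
36. n1.live = -3  [E.acc * -2 + 57]
37. n16.idx = "zr"  [terminal]
38. n17.lim = "vu"  [terminal]
39. n0.val = true  [S.fin or E.pre]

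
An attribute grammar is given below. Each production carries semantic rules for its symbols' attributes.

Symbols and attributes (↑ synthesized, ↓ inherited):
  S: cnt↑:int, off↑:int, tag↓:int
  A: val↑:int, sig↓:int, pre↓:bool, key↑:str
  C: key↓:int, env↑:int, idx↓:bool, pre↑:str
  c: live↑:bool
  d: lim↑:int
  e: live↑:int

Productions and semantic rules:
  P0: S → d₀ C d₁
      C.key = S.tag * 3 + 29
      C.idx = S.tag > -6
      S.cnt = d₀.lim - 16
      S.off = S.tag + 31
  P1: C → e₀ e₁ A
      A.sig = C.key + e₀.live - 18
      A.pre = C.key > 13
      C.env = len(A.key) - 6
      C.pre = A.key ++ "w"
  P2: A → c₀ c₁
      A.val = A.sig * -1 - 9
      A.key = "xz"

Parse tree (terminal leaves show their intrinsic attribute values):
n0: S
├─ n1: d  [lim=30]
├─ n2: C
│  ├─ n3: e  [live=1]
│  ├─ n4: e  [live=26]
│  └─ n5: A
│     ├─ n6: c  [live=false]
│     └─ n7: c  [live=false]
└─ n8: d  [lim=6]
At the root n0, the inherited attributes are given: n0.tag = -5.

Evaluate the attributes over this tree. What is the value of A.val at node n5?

-6

1. n0.tag = -5  [given at root]
2. n1.lim = 30  [terminal]
3. n2.key = 14  [S.tag * 3 + 29]
4. n2.idx = true  [S.tag > -6]
5. n3.live = 1  [terminal]
6. n4.live = 26  [terminal]
7. n5.sig = -3  [C.key + e₀.live - 18]
8. n5.pre = true  [C.key > 13]
9. n6.live = false  [terminal]
10. n7.live = false  [terminal]
11. n5.val = -6  [A.sig * -1 - 9]
12. n5.key = "xz"  ["xz"]
13. n2.env = -4  [len(A.key) - 6]
14. n2.pre = "xzw"  [A.key ++ "w"]
15. n8.lim = 6  [terminal]
16. n0.cnt = 14  [d₀.lim - 16]
17. n0.off = 26  [S.tag + 31]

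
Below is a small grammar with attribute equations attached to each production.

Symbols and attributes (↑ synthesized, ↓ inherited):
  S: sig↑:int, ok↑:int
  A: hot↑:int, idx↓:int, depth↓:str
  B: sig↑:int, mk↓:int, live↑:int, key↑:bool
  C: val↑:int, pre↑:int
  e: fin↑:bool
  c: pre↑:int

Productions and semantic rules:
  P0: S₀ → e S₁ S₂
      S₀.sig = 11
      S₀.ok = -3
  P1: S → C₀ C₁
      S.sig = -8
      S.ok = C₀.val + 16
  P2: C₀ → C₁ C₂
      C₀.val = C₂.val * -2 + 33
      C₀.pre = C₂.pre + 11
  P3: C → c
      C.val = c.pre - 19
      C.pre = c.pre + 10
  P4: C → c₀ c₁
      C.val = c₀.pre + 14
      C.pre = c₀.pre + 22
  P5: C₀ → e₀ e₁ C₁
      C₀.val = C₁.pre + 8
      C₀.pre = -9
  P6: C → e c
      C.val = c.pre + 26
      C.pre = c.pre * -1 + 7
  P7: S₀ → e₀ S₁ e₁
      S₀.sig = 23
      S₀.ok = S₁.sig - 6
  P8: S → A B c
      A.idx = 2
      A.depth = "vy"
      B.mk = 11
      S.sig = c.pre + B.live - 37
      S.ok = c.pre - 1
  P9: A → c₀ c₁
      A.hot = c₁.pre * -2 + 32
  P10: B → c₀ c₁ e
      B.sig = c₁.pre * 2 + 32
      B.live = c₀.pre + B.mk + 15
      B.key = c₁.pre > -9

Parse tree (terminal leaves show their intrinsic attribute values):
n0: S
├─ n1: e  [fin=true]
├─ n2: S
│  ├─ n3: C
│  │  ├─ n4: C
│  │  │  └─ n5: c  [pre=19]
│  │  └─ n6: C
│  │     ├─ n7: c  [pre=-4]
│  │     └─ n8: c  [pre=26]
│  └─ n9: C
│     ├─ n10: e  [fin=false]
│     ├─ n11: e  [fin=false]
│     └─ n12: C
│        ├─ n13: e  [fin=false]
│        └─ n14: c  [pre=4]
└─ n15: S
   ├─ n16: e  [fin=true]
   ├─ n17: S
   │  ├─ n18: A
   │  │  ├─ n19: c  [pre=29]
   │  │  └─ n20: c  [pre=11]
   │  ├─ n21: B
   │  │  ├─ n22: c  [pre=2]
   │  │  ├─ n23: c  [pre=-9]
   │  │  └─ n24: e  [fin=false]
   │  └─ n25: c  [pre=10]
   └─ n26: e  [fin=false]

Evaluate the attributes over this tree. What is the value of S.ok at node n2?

1. n1.fin = true  [terminal]
2. n5.pre = 19  [terminal]
3. n4.val = 0  [c.pre - 19]
4. n4.pre = 29  [c.pre + 10]
5. n7.pre = -4  [terminal]
6. n8.pre = 26  [terminal]
7. n6.val = 10  [c₀.pre + 14]
8. n6.pre = 18  [c₀.pre + 22]
9. n3.val = 13  [C₂.val * -2 + 33]
10. n3.pre = 29  [C₂.pre + 11]
11. n10.fin = false  [terminal]
12. n11.fin = false  [terminal]
13. n13.fin = false  [terminal]
14. n14.pre = 4  [terminal]
15. n12.val = 30  [c.pre + 26]
16. n12.pre = 3  [c.pre * -1 + 7]
17. n9.val = 11  [C₁.pre + 8]
18. n9.pre = -9  [-9]
19. n2.sig = -8  [-8]
20. n2.ok = 29  [C₀.val + 16]
21. n16.fin = true  [terminal]
22. n18.idx = 2  [2]
23. n18.depth = "vy"  ["vy"]
24. n19.pre = 29  [terminal]
25. n20.pre = 11  [terminal]
26. n18.hot = 10  [c₁.pre * -2 + 32]
27. n21.mk = 11  [11]
28. n22.pre = 2  [terminal]
29. n23.pre = -9  [terminal]
30. n24.fin = false  [terminal]
31. n21.sig = 14  [c₁.pre * 2 + 32]
32. n21.live = 28  [c₀.pre + B.mk + 15]
33. n21.key = false  [c₁.pre > -9]
34. n25.pre = 10  [terminal]
35. n17.sig = 1  [c.pre + B.live - 37]
36. n17.ok = 9  [c.pre - 1]
37. n26.fin = false  [terminal]
38. n15.sig = 23  [23]
39. n15.ok = -5  [S₁.sig - 6]
40. n0.sig = 11  [11]
41. n0.ok = -3  [-3]

29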